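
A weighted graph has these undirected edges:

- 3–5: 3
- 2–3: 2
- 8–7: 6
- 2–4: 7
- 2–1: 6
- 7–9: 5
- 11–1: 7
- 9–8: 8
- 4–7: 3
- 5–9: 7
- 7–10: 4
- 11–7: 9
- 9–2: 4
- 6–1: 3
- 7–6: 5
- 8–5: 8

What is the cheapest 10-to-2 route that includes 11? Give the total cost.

Best 10 to 11: 10–7–11 costing 13
Shortest 11→2: 11–1–2 = 13
Total via 11: 13 + 13 = 26.

26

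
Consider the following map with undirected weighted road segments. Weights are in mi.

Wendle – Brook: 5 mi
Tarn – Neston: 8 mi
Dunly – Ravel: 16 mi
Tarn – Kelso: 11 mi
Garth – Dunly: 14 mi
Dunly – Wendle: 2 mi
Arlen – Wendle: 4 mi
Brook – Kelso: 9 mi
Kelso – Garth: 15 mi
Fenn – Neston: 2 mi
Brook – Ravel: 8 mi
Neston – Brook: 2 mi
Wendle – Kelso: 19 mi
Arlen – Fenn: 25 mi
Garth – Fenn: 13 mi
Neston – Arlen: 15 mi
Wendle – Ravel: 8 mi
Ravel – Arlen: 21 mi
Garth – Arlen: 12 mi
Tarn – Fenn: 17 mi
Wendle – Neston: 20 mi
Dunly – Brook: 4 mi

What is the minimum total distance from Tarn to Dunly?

14 mi

Shortest distances from Tarn:
Tarn: 0
Neston: 8  (via Tarn)
Fenn: 10  (via Neston)
Brook: 10  (via Neston)
Kelso: 11  (via Tarn)
Dunly: 14  (via Brook)
Shortest route: Tarn–Neston–Brook–Dunly = 14 mi.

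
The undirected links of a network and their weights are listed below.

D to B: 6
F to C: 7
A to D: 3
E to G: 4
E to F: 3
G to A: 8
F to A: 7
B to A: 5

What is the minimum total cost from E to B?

Candidate routes:
E–G–A–B: 4+8+5 = 17
E–F–A–B: 3+7+5 = 15
Cheapest is E–F–A–B at 15.

15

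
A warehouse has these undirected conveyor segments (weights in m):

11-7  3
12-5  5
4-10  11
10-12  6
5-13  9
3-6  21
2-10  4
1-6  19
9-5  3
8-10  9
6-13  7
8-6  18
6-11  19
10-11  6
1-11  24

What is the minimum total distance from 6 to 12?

21 m

Settle nodes by increasing distance from 6:
6: 0
13: 7  (via 6)
5: 16  (via 13)
8: 18  (via 6)
1: 19  (via 6)
9: 19  (via 5)
11: 19  (via 6)
3: 21  (via 6)
12: 21  (via 5)
Shortest route: 6–13–5–12 = 21 m.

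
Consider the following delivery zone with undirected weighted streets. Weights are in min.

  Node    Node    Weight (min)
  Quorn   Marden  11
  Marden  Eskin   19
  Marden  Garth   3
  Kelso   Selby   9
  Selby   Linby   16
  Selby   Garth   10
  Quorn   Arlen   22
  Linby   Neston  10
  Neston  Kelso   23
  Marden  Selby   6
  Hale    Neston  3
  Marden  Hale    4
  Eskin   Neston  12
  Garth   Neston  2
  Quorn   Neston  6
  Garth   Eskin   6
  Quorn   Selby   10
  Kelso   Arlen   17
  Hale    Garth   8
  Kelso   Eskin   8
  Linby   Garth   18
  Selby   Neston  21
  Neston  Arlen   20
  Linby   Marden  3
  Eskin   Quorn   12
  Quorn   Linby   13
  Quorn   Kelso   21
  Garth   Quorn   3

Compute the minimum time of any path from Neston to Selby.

Settle nodes by increasing distance from Neston:
Neston: 0
Garth: 2  (via Neston)
Hale: 3  (via Neston)
Marden: 5  (via Garth)
Quorn: 5  (via Garth)
Linby: 8  (via Marden)
Eskin: 8  (via Garth)
Selby: 11  (via Marden)
Shortest route: Neston–Garth–Marden–Selby = 11 min.

11 min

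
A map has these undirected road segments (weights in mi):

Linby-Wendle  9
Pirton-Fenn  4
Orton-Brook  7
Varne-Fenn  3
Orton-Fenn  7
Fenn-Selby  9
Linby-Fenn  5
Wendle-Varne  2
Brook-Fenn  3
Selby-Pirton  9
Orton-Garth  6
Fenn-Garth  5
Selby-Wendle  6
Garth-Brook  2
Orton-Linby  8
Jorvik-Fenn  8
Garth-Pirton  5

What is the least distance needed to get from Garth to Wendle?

10 mi

Shortest distances from Garth:
Garth: 0
Brook: 2  (via Garth)
Pirton: 5  (via Garth)
Fenn: 5  (via Garth)
Orton: 6  (via Garth)
Varne: 8  (via Fenn)
Linby: 10  (via Fenn)
Wendle: 10  (via Varne)
Shortest route: Garth–Fenn–Varne–Wendle = 10 mi.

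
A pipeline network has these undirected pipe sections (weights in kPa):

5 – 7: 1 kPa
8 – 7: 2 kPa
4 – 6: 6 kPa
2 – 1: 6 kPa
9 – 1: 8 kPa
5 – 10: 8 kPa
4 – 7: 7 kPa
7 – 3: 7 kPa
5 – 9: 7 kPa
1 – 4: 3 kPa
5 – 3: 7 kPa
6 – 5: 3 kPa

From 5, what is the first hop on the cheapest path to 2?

Compare a few routes:
5 - 7 - 4 - 1 - 2: 1+7+3+6 = 17
5 - 6 - 4 - 1 - 2: 3+6+3+6 = 18
5 - 9 - 1 - 2: 7+8+6 = 21
5 - 3 - 7 - 4 - 1 - 2: 7+7+7+3+6 = 30
The minimum is 17 kPa via 5 - 7 - 4 - 1 - 2.
So from 5 the first move is to 7.

7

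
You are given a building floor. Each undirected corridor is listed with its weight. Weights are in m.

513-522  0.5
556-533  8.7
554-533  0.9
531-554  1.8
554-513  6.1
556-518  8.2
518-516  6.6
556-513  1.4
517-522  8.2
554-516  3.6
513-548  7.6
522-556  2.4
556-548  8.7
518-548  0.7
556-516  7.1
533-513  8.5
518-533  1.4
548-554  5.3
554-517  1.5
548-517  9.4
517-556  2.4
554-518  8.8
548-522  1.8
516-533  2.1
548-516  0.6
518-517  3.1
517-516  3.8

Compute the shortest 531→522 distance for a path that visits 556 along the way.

Shortest 531→556: 531–554–517–556 = 5.7
Best 556 to 522: 556–513–522 costing 1.9
Total via 556: 5.7 + 1.9 = 7.6 m.

7.6 m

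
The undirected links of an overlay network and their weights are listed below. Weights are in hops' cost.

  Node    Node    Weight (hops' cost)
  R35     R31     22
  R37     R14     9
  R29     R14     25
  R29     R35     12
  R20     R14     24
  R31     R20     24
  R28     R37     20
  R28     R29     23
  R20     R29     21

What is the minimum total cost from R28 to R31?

57 hops' cost

Shortest distances from R28:
R28: 0
R37: 20  (via R28)
R29: 23  (via R28)
R14: 29  (via R37)
R35: 35  (via R29)
R20: 44  (via R29)
R31: 57  (via R35)
Shortest route: R28 → R29 → R35 → R31 = 57 hops' cost.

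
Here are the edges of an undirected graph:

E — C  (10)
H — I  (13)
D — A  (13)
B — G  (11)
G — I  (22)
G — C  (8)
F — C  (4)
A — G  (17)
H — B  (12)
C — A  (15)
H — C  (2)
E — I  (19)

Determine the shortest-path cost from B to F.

Compare a few routes:
B - H - C - F: 12+2+4 = 18
B - G - C - F: 11+8+4 = 23
Cheapest is B - H - C - F at 18.

18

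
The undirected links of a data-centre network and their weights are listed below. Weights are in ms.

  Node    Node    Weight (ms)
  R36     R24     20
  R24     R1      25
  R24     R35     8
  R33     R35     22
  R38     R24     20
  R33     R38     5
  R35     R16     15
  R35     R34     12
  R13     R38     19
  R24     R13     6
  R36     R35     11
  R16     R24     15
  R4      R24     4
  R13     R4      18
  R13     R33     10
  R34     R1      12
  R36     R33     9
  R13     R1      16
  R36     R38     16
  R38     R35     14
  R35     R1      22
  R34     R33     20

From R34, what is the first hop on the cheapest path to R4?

R35

Compare a few routes:
R34 - R33 - R13 - R24 - R4: 20+10+6+4 = 40
R34 - R1 - R13 - R24 - R4: 12+16+6+4 = 38
R34 - R35 - R24 - R4: 12+8+4 = 24
The minimum is 24 ms via R34 - R35 - R24 - R4.
So from R34 the first move is to R35.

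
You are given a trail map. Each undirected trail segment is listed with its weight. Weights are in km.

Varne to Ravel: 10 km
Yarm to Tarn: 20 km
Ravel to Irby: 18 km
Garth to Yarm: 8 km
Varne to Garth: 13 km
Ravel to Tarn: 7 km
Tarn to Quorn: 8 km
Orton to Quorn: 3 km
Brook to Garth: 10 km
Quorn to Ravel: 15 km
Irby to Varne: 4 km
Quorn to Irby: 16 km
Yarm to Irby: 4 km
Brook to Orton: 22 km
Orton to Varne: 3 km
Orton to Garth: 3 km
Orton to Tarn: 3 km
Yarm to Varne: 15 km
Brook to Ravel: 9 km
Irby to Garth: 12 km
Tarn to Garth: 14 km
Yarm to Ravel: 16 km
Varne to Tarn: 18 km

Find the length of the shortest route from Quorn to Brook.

16 km

Enumerating some paths:
Quorn → Orton → Garth → Brook: 3+3+10 = 16
Quorn → Ravel → Brook: 15+9 = 24
Quorn → Orton → Tarn → Ravel → Brook: 3+3+7+9 = 22
The minimum is 16 km via Quorn → Orton → Garth → Brook.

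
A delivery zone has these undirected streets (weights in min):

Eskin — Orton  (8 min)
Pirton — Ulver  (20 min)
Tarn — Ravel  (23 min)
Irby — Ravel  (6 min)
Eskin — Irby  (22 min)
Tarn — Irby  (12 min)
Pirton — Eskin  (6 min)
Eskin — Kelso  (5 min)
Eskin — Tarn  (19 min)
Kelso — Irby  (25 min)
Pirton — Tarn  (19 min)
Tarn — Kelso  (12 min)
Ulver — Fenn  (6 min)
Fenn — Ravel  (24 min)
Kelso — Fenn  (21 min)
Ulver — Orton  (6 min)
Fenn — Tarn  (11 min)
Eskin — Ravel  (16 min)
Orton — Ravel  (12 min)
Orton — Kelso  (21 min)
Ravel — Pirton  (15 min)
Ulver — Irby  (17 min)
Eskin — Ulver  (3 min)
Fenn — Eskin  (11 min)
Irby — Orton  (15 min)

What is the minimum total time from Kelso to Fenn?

14 min

Compare a few routes:
Kelso–Tarn–Fenn: 12+11 = 23
Kelso–Fenn: 21 = 21
Kelso–Eskin–Fenn: 5+11 = 16
Kelso–Eskin–Ulver–Fenn: 5+3+6 = 14
Cheapest is Kelso–Eskin–Ulver–Fenn at 14 min.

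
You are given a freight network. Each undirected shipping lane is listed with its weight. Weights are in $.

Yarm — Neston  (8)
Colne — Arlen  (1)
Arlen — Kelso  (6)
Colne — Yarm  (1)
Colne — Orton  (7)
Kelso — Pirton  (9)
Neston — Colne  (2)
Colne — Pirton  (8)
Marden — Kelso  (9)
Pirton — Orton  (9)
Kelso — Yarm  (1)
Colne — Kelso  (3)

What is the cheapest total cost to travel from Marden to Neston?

Candidate routes:
Marden–Kelso–Colne–Neston: 9+3+2 = 14
Marden–Kelso–Yarm–Colne–Neston: 9+1+1+2 = 13
Cheapest is Marden–Kelso–Yarm–Colne–Neston at $13.

$13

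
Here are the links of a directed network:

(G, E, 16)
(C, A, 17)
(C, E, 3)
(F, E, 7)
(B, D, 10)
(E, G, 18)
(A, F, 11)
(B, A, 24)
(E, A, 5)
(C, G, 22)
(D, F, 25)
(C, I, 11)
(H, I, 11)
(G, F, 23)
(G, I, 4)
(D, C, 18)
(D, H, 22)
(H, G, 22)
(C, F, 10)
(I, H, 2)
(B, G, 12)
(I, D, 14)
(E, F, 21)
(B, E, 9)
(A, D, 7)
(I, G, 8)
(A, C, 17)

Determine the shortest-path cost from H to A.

Enumerating some paths:
H → I → G → F → E → A: 11+8+23+7+5 = 54
H → I → D → C → E → A: 11+14+18+3+5 = 51
H → I → G → E → A: 11+8+16+5 = 40
H → G → E → A: 22+16+5 = 43
The minimum is 40 via H → I → G → E → A.

40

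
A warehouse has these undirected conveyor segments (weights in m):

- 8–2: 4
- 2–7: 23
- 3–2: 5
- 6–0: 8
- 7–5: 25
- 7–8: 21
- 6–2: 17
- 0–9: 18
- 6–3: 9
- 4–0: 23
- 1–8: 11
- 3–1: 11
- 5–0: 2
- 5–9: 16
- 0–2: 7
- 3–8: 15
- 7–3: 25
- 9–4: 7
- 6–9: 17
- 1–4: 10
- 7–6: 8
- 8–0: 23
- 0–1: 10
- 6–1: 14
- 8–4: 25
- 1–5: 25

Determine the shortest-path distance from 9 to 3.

26 m

Compare a few routes:
9 → 5 → 0 → 2 → 3: 16+2+7+5 = 30
9 → 4 → 1 → 3: 7+10+11 = 28
9 → 6 → 3: 17+9 = 26
9 → 0 → 2 → 3: 18+7+5 = 30
The minimum is 26 m via 9 → 6 → 3.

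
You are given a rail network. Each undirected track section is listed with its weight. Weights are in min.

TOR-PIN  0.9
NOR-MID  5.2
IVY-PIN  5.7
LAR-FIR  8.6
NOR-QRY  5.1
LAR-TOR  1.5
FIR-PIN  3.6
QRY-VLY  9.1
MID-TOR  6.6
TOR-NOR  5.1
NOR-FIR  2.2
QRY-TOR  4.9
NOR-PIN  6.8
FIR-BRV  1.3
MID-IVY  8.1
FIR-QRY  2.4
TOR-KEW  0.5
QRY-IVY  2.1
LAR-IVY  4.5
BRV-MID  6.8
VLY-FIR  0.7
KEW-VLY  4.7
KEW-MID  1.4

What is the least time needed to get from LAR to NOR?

6.6 min

Running Dijkstra from LAR:
LAR: 0
TOR: 1.5  (via LAR)
KEW: 2  (via TOR)
PIN: 2.4  (via TOR)
MID: 3.4  (via KEW)
IVY: 4.5  (via LAR)
FIR: 6  (via PIN)
QRY: 6.4  (via TOR)
NOR: 6.6  (via TOR)
Shortest route: LAR–TOR–NOR = 6.6 min.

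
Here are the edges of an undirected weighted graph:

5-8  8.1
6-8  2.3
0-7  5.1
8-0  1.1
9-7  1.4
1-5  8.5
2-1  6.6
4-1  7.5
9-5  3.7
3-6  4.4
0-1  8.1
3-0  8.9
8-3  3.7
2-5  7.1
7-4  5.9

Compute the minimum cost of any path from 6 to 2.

Candidate routes:
6 → 3 → 8 → 5 → 2: 4.4+3.7+8.1+7.1 = 23.3
6 → 8 → 0 → 1 → 2: 2.3+1.1+8.1+6.6 = 18.1
6 → 8 → 0 → 7 → 9 → 5 → 2: 2.3+1.1+5.1+1.4+3.7+7.1 = 20.7
6 → 8 → 5 → 2: 2.3+8.1+7.1 = 17.5
Cheapest is 6 → 8 → 5 → 2 at 17.5.

17.5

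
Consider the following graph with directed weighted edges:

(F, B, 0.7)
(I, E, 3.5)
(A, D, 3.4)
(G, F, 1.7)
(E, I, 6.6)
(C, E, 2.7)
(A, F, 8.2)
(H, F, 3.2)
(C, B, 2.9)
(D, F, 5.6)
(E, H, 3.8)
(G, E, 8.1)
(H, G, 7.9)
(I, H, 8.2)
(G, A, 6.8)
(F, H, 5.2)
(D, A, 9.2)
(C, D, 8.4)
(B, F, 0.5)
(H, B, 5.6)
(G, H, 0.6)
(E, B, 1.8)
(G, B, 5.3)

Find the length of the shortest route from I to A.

Running Dijkstra from I:
I: 0
E: 3.5  (via I)
B: 5.3  (via E)
F: 5.8  (via B)
H: 7.3  (via E)
G: 15.2  (via H)
A: 22  (via G)
Shortest route: I → E → H → G → A = 22.

22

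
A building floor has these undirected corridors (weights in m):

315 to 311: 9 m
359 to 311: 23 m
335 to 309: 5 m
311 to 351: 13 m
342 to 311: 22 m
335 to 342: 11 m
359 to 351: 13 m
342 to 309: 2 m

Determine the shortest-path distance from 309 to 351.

37 m

Running Dijkstra from 309:
309: 0
342: 2  (via 309)
335: 5  (via 309)
311: 24  (via 342)
315: 33  (via 311)
351: 37  (via 311)
Shortest route: 309–342–311–351 = 37 m.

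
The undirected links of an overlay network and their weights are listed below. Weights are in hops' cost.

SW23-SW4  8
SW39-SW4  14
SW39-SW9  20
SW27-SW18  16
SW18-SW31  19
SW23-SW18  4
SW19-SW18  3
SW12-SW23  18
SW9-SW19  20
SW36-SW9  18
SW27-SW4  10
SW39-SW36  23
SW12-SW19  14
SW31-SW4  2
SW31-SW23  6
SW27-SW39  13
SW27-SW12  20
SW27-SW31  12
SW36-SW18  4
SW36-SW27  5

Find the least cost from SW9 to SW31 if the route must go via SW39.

36 hops' cost

Best SW9 to SW39: SW9 → SW39 costing 20
Best SW39 to SW31: SW39 → SW4 → SW31 costing 16
Total via SW39: 20 + 16 = 36 hops' cost.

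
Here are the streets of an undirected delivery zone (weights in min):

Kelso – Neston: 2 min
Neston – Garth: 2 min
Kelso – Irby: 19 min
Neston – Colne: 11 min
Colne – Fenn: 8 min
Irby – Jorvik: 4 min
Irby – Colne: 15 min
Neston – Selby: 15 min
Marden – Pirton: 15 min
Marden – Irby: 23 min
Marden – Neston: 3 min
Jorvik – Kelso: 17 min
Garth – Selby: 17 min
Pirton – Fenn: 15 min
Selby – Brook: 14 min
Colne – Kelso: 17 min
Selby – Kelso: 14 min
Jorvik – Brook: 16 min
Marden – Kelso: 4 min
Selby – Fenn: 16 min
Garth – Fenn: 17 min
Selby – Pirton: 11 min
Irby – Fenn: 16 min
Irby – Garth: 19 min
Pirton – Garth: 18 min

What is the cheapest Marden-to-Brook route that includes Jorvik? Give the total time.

37 min

Shortest Marden→Jorvik: Marden → Kelso → Jorvik = 21
Shortest Jorvik→Brook: Jorvik → Brook = 16
Total via Jorvik: 21 + 16 = 37 min.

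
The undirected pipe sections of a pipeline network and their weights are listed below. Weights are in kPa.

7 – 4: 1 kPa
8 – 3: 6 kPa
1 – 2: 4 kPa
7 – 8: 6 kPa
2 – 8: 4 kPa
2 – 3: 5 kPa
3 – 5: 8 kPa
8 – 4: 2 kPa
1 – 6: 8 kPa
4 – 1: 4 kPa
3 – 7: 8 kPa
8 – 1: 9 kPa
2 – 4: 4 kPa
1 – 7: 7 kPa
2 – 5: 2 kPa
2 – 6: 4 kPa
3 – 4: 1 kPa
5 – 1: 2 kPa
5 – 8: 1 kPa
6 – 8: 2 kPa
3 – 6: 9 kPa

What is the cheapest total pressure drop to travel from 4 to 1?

Running Dijkstra from 4:
4: 0
3: 1  (via 4)
7: 1  (via 4)
8: 2  (via 4)
5: 3  (via 8)
1: 4  (via 4)
Shortest route: 4–1 = 4 kPa.

4 kPa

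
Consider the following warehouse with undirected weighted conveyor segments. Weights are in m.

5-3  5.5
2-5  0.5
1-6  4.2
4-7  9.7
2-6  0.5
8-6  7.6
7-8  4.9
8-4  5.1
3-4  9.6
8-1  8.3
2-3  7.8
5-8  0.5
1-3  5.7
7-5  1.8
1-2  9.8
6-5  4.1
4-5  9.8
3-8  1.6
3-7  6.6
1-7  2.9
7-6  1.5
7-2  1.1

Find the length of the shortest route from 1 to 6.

4.2 m

Candidate routes:
1 → 7 → 5 → 2 → 6: 2.9+1.8+0.5+0.5 = 5.7
1 → 7 → 2 → 6: 2.9+1.1+0.5 = 4.5
1 → 7 → 6: 2.9+1.5 = 4.4
1 → 6: 4.2 = 4.2
Cheapest is 1 → 6 at 4.2 m.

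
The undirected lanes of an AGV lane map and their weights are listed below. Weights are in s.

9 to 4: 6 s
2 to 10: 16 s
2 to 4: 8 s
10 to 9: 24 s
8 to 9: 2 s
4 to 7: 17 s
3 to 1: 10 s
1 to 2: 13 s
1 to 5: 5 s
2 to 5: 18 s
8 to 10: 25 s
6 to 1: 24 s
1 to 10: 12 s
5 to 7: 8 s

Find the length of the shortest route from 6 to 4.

Enumerating some paths:
6–1–5–7–4: 24+5+8+17 = 54
6–1–2–4: 24+13+8 = 45
6–1–5–2–4: 24+5+18+8 = 55
The minimum is 45 s via 6–1–2–4.

45 s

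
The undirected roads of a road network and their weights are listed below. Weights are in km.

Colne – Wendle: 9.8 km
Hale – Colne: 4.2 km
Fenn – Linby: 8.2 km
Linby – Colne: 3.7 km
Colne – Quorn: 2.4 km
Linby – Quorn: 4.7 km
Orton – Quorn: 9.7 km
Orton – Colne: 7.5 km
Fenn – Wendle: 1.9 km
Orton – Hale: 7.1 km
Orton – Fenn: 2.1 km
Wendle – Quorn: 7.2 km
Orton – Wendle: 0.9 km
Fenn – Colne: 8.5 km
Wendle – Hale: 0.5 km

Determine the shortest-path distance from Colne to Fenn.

6.6 km

Compare a few routes:
Colne–Fenn: 8.5 = 8.5
Colne–Hale–Wendle–Orton–Fenn: 4.2+0.5+0.9+2.1 = 7.7
Colne–Hale–Wendle–Fenn: 4.2+0.5+1.9 = 6.6
The minimum is 6.6 km via Colne–Hale–Wendle–Fenn.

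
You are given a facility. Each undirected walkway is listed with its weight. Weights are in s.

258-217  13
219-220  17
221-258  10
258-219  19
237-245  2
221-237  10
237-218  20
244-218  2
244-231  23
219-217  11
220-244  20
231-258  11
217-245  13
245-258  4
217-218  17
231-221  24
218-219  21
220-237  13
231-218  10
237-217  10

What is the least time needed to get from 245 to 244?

24 s

Shortest distances from 245:
245: 0
237: 2  (via 245)
258: 4  (via 245)
217: 12  (via 237)
221: 12  (via 237)
231: 15  (via 258)
220: 15  (via 237)
218: 22  (via 237)
219: 23  (via 258)
244: 24  (via 218)
Shortest route: 245 → 237 → 218 → 244 = 24 s.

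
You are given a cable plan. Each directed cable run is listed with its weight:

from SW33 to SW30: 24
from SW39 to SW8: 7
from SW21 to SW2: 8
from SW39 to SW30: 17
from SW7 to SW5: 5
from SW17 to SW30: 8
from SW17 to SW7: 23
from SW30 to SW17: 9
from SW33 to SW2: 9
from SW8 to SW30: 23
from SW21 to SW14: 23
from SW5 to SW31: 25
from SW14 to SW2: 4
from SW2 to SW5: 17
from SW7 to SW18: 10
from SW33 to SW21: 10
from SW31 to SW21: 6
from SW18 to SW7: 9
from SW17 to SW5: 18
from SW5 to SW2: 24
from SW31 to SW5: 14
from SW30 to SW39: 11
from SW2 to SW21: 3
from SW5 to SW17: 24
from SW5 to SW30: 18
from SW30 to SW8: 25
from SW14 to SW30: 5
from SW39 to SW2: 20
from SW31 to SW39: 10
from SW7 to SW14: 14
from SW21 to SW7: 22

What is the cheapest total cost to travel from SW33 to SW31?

51

Shortest distances from SW33:
SW33: 0
SW2: 9  (via SW33)
SW21: 10  (via SW33)
SW30: 24  (via SW33)
SW5: 26  (via SW2)
SW7: 32  (via SW21)
SW14: 33  (via SW21)
SW17: 33  (via SW30)
SW39: 35  (via SW30)
SW8: 42  (via SW39)
SW18: 42  (via SW7)
SW31: 51  (via SW5)
Shortest route: SW33–SW2–SW5–SW31 = 51.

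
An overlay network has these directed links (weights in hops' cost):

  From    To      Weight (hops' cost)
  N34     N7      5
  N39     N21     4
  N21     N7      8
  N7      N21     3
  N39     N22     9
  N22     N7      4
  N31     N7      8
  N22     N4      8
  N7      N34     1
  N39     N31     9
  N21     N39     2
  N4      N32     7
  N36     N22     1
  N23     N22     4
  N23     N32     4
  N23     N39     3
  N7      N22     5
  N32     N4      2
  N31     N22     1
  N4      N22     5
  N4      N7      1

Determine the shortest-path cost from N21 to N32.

26 hops' cost

Candidate routes:
N21–N7–N22–N4–N32: 8+5+8+7 = 28
N21–N39–N31–N22–N4–N32: 2+9+1+8+7 = 27
N21–N39–N22–N4–N32: 2+9+8+7 = 26
The minimum is 26 hops' cost via N21–N39–N22–N4–N32.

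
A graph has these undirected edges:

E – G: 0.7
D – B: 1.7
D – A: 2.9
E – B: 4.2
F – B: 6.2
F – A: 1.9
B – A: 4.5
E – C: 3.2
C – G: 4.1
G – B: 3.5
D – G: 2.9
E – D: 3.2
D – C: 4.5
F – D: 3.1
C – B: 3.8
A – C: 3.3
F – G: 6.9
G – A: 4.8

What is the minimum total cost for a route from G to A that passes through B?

Best G to B: G–B costing 3.5
Shortest B→A: B–A = 4.5
Total via B: 3.5 + 4.5 = 8.

8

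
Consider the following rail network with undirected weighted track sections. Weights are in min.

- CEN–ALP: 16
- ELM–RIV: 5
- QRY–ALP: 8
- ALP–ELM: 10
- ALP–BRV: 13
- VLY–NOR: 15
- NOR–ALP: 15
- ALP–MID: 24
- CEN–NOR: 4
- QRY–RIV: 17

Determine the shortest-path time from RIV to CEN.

31 min

Enumerating some paths:
RIV → ELM → ALP → NOR → CEN: 5+10+15+4 = 34
RIV → QRY → ALP → CEN: 17+8+16 = 41
RIV → QRY → ALP → NOR → CEN: 17+8+15+4 = 44
RIV → ELM → ALP → CEN: 5+10+16 = 31
Cheapest is RIV → ELM → ALP → CEN at 31 min.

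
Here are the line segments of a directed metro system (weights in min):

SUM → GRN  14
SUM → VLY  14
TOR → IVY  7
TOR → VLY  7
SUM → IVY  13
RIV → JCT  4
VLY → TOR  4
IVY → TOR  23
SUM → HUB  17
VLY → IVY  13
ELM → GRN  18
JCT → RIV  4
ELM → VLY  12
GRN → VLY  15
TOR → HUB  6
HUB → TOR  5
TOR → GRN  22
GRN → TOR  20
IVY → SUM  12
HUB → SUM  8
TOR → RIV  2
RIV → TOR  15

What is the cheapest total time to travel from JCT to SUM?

33 min

Candidate routes:
JCT–RIV–TOR–GRN–VLY–IVY–SUM: 4+15+22+15+13+12 = 81
JCT–RIV–TOR–IVY–SUM: 4+15+7+12 = 38
JCT–RIV–TOR–HUB–SUM: 4+15+6+8 = 33
JCT–RIV–TOR–VLY–IVY–SUM: 4+15+7+13+12 = 51
Cheapest is JCT–RIV–TOR–HUB–SUM at 33 min.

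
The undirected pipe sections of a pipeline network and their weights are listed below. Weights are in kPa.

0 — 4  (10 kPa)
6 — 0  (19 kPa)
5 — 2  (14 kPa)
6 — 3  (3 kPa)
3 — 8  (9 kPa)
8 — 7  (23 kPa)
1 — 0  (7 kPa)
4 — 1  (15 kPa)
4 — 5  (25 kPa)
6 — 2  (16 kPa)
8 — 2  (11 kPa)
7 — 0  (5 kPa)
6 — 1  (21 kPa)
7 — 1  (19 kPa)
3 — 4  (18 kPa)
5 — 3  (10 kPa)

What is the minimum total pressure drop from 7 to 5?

Running Dijkstra from 7:
7: 0
0: 5  (via 7)
1: 12  (via 0)
4: 15  (via 0)
8: 23  (via 7)
6: 24  (via 0)
3: 27  (via 6)
2: 34  (via 8)
5: 37  (via 3)
Shortest route: 7 → 0 → 6 → 3 → 5 = 37 kPa.

37 kPa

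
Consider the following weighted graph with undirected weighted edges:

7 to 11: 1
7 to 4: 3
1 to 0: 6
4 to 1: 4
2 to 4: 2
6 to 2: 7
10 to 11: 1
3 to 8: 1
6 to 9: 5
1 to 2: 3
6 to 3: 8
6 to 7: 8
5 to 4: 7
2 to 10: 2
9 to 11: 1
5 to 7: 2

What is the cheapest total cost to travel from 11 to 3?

Compare a few routes:
11 - 7 - 6 - 3: 1+8+8 = 17
11 - 9 - 6 - 3: 1+5+8 = 14
The minimum is 14 via 11 - 9 - 6 - 3.

14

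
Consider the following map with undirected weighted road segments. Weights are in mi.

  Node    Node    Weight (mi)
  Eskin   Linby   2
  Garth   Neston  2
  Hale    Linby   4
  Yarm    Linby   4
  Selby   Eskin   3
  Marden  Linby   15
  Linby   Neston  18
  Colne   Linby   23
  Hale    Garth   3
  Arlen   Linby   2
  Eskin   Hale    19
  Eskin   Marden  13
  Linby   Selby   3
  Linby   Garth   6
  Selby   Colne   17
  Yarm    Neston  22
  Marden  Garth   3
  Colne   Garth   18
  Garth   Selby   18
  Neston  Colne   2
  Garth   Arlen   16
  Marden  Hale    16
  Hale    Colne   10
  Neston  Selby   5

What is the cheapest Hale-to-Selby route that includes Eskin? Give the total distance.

9 mi

Best Hale to Eskin: Hale–Linby–Eskin costing 6
Best Eskin to Selby: Eskin–Selby costing 3
Total via Eskin: 6 + 3 = 9 mi.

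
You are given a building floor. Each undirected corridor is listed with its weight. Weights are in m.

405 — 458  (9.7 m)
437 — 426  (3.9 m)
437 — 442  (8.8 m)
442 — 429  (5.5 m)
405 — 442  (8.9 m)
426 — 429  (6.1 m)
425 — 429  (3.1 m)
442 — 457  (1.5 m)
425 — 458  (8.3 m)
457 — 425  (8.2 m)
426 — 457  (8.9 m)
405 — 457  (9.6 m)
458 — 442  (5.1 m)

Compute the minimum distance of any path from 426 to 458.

15.5 m

Shortest distances from 426:
426: 0
437: 3.9  (via 426)
429: 6.1  (via 426)
457: 8.9  (via 426)
425: 9.2  (via 429)
442: 10.4  (via 457)
458: 15.5  (via 442)
Shortest route: 426–457–442–458 = 15.5 m.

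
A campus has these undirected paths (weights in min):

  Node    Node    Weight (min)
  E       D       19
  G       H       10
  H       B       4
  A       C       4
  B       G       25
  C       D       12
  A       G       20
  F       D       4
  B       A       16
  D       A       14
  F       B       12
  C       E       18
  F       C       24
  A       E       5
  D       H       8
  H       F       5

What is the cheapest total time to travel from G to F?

Running Dijkstra from G:
G: 0
H: 10  (via G)
B: 14  (via H)
F: 15  (via H)
Shortest route: G–H–F = 15 min.

15 min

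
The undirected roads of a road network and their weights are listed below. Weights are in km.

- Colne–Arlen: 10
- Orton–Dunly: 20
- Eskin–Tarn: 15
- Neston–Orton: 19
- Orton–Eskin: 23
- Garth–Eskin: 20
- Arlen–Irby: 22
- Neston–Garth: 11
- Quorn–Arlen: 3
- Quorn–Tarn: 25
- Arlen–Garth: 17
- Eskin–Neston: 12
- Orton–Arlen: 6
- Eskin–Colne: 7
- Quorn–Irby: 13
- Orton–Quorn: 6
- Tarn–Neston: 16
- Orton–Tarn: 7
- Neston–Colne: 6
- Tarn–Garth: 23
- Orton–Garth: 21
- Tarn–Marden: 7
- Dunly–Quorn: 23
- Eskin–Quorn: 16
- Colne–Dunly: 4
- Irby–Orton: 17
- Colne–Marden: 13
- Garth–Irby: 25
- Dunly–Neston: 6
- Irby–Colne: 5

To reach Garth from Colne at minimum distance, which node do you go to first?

Enumerating some paths:
Colne → Dunly → Neston → Garth: 4+6+11 = 21
Colne → Neston → Garth: 6+11 = 17
Cheapest is Colne → Neston → Garth at 17 km.
So from Colne the first move is to Neston.

Neston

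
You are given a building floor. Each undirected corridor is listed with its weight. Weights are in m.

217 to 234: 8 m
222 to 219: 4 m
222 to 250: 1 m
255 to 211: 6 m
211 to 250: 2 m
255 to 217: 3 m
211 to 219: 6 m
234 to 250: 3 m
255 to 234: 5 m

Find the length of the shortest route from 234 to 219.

8 m

Running Dijkstra from 234:
234: 0
250: 3  (via 234)
222: 4  (via 250)
255: 5  (via 234)
211: 5  (via 250)
217: 8  (via 234)
219: 8  (via 222)
Shortest route: 234 → 250 → 222 → 219 = 8 m.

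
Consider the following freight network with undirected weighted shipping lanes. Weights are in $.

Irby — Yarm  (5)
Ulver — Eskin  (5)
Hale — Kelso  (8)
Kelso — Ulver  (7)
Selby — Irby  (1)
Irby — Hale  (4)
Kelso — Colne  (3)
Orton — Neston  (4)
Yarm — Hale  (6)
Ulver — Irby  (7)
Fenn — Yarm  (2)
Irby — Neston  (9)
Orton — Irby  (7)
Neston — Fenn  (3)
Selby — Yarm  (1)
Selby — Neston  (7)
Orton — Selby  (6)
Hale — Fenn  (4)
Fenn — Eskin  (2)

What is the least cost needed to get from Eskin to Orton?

$9

Settle nodes by increasing distance from Eskin:
Eskin: 0
Fenn: 2  (via Eskin)
Yarm: 4  (via Fenn)
Neston: 5  (via Fenn)
Selby: 5  (via Yarm)
Ulver: 5  (via Eskin)
Hale: 6  (via Fenn)
Irby: 6  (via Selby)
Orton: 9  (via Neston)
Shortest route: Eskin–Fenn–Neston–Orton = $9.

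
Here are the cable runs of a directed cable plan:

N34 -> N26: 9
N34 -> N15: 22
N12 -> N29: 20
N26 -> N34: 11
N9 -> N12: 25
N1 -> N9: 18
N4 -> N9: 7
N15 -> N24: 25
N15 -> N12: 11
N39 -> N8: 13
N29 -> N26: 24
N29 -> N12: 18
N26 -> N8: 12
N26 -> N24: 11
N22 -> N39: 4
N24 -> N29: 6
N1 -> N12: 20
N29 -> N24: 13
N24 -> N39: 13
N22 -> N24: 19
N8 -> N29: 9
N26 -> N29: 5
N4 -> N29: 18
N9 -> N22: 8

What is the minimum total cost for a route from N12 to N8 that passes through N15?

Best N12 to N15: N12 → N29 → N26 → N34 → N15 costing 77
Best N15 to N8: N15 → N24 → N39 → N8 costing 51
Total via N15: 77 + 51 = 128.

128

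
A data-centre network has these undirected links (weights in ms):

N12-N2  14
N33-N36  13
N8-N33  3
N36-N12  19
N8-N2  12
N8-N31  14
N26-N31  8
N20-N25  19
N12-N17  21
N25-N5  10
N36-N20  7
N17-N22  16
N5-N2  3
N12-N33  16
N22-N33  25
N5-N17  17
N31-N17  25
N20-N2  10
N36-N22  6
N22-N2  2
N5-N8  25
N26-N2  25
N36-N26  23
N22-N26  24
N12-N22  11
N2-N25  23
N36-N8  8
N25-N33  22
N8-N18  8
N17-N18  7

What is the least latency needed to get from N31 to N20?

29 ms

Compare a few routes:
N31 - N8 - N36 - N20: 14+8+7 = 29
N31 - N8 - N2 - N20: 14+12+10 = 36
The minimum is 29 ms via N31 - N8 - N36 - N20.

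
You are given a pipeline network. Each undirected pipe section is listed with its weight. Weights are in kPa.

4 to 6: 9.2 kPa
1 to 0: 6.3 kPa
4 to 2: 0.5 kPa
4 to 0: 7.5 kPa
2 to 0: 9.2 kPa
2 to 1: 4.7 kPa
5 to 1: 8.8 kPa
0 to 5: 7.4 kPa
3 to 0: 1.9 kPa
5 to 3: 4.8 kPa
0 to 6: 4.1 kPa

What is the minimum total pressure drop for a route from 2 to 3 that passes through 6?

15.7 kPa

Shortest 2→6: 2 → 4 → 6 = 9.7
Best 6 to 3: 6 → 0 → 3 costing 6
Total via 6: 9.7 + 6 = 15.7 kPa.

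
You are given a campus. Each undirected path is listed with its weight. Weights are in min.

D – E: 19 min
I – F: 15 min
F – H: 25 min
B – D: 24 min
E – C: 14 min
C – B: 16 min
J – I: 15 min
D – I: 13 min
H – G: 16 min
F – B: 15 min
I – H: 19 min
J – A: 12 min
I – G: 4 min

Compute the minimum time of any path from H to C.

Enumerating some paths:
H → F → B → C: 25+15+16 = 56
H → I → D → E → C: 19+13+19+14 = 65
Cheapest is H → F → B → C at 56 min.

56 min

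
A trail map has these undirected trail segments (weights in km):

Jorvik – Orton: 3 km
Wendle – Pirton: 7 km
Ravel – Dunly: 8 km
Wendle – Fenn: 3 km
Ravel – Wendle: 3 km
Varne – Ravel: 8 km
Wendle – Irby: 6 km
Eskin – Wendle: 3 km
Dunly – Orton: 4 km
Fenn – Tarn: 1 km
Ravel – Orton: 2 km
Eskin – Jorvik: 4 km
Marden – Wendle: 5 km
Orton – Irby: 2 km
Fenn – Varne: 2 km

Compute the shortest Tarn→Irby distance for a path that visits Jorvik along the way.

16 km

Shortest Tarn→Jorvik: Tarn → Fenn → Wendle → Eskin → Jorvik = 11
Best Jorvik to Irby: Jorvik → Orton → Irby costing 5
Total via Jorvik: 11 + 5 = 16 km.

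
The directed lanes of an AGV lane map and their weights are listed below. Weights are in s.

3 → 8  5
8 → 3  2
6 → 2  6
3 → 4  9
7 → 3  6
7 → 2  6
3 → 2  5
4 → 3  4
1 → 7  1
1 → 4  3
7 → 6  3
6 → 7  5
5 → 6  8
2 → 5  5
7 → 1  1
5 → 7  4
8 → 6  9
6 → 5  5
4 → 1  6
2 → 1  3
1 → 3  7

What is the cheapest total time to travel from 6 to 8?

Shortest distances from 6:
6: 0
5: 5  (via 6)
7: 5  (via 6)
1: 6  (via 7)
2: 6  (via 6)
4: 9  (via 1)
3: 11  (via 7)
8: 16  (via 3)
Shortest route: 6 → 7 → 3 → 8 = 16 s.

16 s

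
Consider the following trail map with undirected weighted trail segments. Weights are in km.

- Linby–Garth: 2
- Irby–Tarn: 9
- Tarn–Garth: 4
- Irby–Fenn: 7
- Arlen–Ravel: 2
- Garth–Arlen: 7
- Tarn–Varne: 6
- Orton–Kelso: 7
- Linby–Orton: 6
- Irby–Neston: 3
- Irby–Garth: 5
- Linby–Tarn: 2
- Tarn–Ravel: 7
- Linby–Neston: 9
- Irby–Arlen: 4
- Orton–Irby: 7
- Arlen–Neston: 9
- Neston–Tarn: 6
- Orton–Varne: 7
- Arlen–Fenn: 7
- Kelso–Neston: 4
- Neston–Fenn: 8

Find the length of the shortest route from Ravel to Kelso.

13 km

Compare a few routes:
Ravel → Arlen → Neston → Kelso: 2+9+4 = 15
Ravel → Tarn → Neston → Kelso: 7+6+4 = 17
Ravel → Arlen → Irby → Neston → Kelso: 2+4+3+4 = 13
Cheapest is Ravel → Arlen → Irby → Neston → Kelso at 13 km.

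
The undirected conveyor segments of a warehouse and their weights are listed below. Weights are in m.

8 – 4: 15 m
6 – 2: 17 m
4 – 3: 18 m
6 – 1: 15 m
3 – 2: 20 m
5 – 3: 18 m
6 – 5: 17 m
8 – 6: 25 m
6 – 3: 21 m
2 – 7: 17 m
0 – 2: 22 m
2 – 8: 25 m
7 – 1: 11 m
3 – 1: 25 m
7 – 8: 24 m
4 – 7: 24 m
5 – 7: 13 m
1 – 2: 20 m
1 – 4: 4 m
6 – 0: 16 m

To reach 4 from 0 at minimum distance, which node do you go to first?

6

Compare a few routes:
0–2–1–4: 22+20+4 = 46
0–6–1–4: 16+15+4 = 35
0–2–7–1–4: 22+17+11+4 = 54
Cheapest is 0–6–1–4 at 35 m.
So from 0 the first move is to 6.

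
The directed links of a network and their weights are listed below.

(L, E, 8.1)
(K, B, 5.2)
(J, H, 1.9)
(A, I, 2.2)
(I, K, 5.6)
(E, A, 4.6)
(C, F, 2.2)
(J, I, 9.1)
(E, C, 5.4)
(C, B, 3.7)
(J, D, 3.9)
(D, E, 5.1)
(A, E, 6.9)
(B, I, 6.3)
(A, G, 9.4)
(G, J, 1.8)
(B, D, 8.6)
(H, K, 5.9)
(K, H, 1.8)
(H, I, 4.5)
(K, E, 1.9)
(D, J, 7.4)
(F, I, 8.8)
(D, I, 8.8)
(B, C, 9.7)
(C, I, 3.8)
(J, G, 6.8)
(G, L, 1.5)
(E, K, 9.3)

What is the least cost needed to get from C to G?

25.3

Shortest distances from C:
C: 0
F: 2.2  (via C)
B: 3.7  (via C)
I: 3.8  (via C)
K: 9.4  (via I)
H: 11.2  (via K)
E: 11.3  (via K)
D: 12.3  (via B)
A: 15.9  (via E)
J: 19.7  (via D)
G: 25.3  (via A)
Shortest route: C → I → K → E → A → G = 25.3.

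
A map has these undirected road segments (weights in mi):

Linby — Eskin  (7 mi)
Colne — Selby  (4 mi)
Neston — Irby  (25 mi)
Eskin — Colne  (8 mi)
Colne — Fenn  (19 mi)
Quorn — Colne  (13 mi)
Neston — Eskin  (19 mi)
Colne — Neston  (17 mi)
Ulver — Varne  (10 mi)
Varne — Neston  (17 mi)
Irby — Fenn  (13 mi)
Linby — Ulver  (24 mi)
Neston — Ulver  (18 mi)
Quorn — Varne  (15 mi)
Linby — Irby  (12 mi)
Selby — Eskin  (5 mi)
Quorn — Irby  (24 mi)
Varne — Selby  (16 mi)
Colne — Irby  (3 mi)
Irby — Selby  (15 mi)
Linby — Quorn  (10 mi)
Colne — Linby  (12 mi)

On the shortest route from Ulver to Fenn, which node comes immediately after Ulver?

Candidate routes:
Ulver - Varne - Selby - Colne - Fenn: 10+16+4+19 = 49
Ulver - Linby - Irby - Fenn: 24+12+13 = 49
Ulver - Neston - Colne - Irby - Fenn: 18+17+3+13 = 51
Ulver - Varne - Selby - Colne - Irby - Fenn: 10+16+4+3+13 = 46
The minimum is 46 mi via Ulver - Varne - Selby - Colne - Irby - Fenn.
So from Ulver the first move is to Varne.

Varne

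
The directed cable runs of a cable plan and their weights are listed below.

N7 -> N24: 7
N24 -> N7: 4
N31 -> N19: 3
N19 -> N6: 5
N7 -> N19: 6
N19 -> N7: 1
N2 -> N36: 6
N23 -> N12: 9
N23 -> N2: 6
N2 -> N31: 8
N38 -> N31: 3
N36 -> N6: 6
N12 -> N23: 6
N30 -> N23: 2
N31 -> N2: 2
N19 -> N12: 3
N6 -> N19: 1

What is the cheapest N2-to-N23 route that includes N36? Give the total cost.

22

Shortest N2→N36: N2 → N36 = 6
Shortest N36→N23: N36 → N6 → N19 → N12 → N23 = 16
Total via N36: 6 + 16 = 22.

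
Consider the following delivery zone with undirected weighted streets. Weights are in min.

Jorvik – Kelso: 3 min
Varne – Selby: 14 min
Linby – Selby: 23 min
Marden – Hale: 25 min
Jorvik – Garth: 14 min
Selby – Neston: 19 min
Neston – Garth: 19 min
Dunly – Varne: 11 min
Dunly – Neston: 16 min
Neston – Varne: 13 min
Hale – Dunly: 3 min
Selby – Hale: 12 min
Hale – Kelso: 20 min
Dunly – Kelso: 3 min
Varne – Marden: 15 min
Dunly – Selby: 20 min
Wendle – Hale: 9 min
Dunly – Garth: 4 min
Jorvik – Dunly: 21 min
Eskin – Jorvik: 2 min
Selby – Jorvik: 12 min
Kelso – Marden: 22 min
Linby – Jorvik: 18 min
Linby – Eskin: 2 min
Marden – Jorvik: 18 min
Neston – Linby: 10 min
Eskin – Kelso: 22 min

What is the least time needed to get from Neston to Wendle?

Candidate routes:
Neston → Dunly → Hale → Wendle: 16+3+9 = 28
Neston → Garth → Dunly → Hale → Wendle: 19+4+3+9 = 35
Neston → Linby → Eskin → Jorvik → Kelso → Dunly → Hale → Wendle: 10+2+2+3+3+3+9 = 32
Cheapest is Neston → Dunly → Hale → Wendle at 28 min.

28 min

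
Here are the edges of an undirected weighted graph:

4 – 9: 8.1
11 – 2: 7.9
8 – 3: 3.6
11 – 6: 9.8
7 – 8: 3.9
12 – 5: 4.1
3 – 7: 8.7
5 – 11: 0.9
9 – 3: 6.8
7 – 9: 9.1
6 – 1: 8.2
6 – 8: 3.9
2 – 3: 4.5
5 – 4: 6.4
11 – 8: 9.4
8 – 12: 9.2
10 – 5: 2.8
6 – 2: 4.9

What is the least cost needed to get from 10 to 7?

Shortest distances from 10:
10: 0
5: 2.8  (via 10)
11: 3.7  (via 5)
12: 6.9  (via 5)
4: 9.2  (via 5)
2: 11.6  (via 11)
8: 13.1  (via 11)
6: 13.5  (via 11)
3: 16.1  (via 2)
7: 17  (via 8)
Shortest route: 10–5–11–8–7 = 17.

17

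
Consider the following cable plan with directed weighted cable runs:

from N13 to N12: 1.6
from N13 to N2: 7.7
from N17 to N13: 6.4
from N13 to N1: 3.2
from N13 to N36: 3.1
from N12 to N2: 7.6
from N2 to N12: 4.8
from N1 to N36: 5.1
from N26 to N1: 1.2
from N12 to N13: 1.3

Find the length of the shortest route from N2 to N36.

Enumerating some paths:
N2–N12–N13–N1–N36: 4.8+1.3+3.2+5.1 = 14.4
N2–N12–N13–N36: 4.8+1.3+3.1 = 9.2
The minimum is 9.2 via N2–N12–N13–N36.

9.2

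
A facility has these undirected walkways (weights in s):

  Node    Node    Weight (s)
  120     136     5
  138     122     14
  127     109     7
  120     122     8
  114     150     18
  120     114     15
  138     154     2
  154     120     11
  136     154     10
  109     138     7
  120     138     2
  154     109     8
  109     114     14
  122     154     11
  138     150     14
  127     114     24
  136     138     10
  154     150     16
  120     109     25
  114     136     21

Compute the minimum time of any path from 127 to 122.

Enumerating some paths:
127 → 109 → 154 → 138 → 120 → 122: 7+8+2+2+8 = 27
127 → 109 → 138 → 120 → 122: 7+7+2+8 = 24
127 → 109 → 154 → 122: 7+8+11 = 26
The minimum is 24 s via 127 → 109 → 138 → 120 → 122.

24 s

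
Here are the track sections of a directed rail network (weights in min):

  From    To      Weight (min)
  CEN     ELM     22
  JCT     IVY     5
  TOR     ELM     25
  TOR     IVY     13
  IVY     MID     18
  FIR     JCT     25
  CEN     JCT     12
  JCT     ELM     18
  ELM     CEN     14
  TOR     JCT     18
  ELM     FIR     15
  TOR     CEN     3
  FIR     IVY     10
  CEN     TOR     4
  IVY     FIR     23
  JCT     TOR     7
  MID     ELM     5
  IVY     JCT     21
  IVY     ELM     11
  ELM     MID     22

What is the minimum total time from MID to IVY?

30 min

Candidate routes:
MID–ELM–CEN–TOR–IVY: 5+14+4+13 = 36
MID–ELM–CEN–TOR–JCT–IVY: 5+14+4+18+5 = 46
MID–ELM–CEN–JCT–IVY: 5+14+12+5 = 36
MID–ELM–FIR–IVY: 5+15+10 = 30
Cheapest is MID–ELM–FIR–IVY at 30 min.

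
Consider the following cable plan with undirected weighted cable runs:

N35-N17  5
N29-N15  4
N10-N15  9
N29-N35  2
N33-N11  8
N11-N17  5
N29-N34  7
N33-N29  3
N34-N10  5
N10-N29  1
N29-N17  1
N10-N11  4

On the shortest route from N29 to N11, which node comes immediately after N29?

Compare a few routes:
N29–N10–N11: 1+4 = 5
N29–N17–N11: 1+5 = 6
The minimum is 5 via N29–N10–N11.
So from N29 the first move is to N10.

N10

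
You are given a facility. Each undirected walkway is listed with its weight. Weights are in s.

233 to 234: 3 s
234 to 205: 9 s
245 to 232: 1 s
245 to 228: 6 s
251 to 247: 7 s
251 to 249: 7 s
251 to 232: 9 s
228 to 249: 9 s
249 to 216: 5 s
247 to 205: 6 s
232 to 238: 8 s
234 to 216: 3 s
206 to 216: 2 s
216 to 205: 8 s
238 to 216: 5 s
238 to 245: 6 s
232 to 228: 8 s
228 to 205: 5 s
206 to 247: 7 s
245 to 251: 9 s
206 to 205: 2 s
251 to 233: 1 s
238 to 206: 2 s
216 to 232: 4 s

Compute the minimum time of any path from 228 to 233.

15 s

Enumerating some paths:
228 - 245 - 251 - 233: 6+9+1 = 16
228 - 205 - 206 - 216 - 234 - 233: 5+2+2+3+3 = 15
The minimum is 15 s via 228 - 205 - 206 - 216 - 234 - 233.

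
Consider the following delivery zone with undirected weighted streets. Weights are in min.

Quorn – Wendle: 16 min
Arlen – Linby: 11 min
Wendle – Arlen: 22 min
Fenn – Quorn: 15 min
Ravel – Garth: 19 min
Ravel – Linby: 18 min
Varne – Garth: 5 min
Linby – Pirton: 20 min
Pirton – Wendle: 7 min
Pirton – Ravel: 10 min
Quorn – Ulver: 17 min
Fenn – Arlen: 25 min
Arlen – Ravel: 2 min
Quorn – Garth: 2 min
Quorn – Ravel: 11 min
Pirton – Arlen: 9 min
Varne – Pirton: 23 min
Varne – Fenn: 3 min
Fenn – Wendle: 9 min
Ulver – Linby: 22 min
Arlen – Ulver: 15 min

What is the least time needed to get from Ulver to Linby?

22 min

Compare a few routes:
Ulver–Arlen–Linby: 15+11 = 26
Ulver–Arlen–Ravel–Linby: 15+2+18 = 35
Ulver–Quorn–Ravel–Arlen–Linby: 17+11+2+11 = 41
Ulver–Linby: 22 = 22
Cheapest is Ulver–Linby at 22 min.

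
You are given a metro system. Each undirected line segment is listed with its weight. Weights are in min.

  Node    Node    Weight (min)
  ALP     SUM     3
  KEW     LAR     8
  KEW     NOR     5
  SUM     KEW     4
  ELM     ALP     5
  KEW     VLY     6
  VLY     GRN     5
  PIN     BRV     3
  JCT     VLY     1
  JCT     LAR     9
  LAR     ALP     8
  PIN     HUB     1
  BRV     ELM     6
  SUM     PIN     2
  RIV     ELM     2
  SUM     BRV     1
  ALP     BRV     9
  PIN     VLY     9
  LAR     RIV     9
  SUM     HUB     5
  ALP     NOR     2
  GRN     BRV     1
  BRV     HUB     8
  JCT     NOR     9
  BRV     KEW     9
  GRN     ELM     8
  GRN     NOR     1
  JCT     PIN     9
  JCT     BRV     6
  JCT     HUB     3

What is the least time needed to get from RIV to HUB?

Running Dijkstra from RIV:
RIV: 0
ELM: 2  (via RIV)
ALP: 7  (via ELM)
BRV: 8  (via ELM)
SUM: 9  (via BRV)
GRN: 9  (via BRV)
NOR: 9  (via ALP)
LAR: 9  (via RIV)
PIN: 11  (via BRV)
HUB: 12  (via PIN)
Shortest route: RIV → ELM → BRV → PIN → HUB = 12 min.

12 min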